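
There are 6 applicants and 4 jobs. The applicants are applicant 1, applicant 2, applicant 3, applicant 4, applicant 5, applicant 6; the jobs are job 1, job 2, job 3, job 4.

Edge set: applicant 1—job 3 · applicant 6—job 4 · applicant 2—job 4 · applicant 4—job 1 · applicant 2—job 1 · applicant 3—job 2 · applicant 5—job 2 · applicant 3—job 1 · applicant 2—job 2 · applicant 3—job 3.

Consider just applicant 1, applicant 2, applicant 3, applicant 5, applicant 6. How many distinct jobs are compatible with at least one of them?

4

The union of neighbours of {applicant 1, applicant 2, applicant 3, applicant 5, applicant 6} is {job 1, job 2, job 3, job 4}, which has 4 elements.
Since |N(S)| = 4 < |S| = 5, Hall's condition fails for this subset.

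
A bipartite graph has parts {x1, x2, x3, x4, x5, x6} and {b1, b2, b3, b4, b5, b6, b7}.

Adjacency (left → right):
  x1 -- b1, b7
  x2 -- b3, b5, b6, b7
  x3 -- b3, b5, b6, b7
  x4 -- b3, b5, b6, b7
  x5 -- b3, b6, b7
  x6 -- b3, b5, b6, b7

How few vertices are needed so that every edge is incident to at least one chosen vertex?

{x1, b3, b5, b6, b7} is a vertex cover of size 5: every edge has an endpoint in this set.
No smaller cover exists because x1–b1, x2–b5, x3–b7, x4–b6, x5–b3 is a matching of size 5, and a cover must include an endpoint of each of these disjoint edges (König's theorem).

5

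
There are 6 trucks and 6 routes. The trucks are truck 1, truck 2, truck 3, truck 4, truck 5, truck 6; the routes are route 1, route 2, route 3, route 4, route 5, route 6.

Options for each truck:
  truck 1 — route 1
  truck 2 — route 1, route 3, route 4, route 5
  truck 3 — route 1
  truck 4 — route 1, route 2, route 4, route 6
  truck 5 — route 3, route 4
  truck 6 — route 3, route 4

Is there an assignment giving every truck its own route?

The set {truck 1, truck 3} has only 1 neighbour ({route 1}), so by Hall's theorem at most 5 of the 6 trucks can be matched.
Hence no matching covers every truck.

No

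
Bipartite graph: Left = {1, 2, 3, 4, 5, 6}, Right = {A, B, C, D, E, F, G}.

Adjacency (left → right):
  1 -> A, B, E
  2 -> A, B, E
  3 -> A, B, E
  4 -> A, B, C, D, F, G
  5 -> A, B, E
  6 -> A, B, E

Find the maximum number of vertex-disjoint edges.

4

A valid assignment of size 4: 1–A, 2–E, 3–B, 4–G.
The set {1, 2, 3, 5, 6} has only 3 neighbours ({A, B, E}), so by Hall's theorem at most 4 of the 6 left vertices can be matched.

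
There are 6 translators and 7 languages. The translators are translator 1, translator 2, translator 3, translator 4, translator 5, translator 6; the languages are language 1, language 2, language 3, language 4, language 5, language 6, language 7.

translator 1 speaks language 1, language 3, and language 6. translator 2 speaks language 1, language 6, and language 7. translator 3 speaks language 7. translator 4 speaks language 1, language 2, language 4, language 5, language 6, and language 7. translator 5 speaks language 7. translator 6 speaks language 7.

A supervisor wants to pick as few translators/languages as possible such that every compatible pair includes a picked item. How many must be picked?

A maximum matching has 4 edges (e.g. translator 1–language 1, translator 2–language 6, translator 3–language 7, translator 4–language 2).
By König's theorem the minimum vertex cover has the same size. One such cover is {translator 1, translator 2, translator 4, language 7}.

4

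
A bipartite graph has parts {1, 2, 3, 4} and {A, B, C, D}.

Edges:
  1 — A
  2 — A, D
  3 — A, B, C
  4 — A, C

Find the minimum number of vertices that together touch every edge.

4

{1, 2, 3, 4} is a vertex cover of size 4: every edge has an endpoint in this set.
No smaller cover exists because 1–A, 2–D, 3–B, 4–C is a matching of size 4, and a cover must include an endpoint of each of these disjoint edges (König's theorem).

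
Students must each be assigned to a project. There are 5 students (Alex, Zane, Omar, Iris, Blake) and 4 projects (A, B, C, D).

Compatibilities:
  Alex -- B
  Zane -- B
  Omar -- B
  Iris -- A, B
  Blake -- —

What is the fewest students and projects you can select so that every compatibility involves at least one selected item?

2

The 2 edges Alex–B, Iris–A form a matching, so any vertex cover needs at least 2 vertices (one per matched edge).
Conversely {Iris, B} meets every edge and has exactly 2 vertices, so 2 is optimal.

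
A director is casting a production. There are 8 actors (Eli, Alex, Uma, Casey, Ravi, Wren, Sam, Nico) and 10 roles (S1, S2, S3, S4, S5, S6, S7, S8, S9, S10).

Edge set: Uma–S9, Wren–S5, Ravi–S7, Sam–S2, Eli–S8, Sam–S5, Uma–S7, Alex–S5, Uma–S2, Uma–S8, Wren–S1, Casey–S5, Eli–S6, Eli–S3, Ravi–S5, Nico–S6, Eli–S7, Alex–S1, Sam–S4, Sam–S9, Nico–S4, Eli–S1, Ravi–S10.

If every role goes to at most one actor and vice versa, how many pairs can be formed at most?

For example, pair Eli→S7, Alex→S1, Uma→S8, Casey→S5, Ravi→S10, Sam→S2, Nico→S4.
The set {Alex, Casey, Wren} has only 2 neighbours ({S1, S5}), so by Hall's theorem at most 7 of the 8 actors can be matched.

7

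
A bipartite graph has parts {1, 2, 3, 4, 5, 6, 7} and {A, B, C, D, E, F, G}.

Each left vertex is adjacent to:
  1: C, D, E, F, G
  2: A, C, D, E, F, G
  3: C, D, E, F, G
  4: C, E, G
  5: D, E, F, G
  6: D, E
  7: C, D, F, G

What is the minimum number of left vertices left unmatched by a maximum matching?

1

For example, pair 1–G, 2–A, 3–F, 4–C, 5–D, 6–E.
The set {1, 3, 4, 5, 6, 7} has only 5 neighbours ({C, D, E, F, G}), so by Hall's theorem at most 6 of the 7 left vertices can be matched.
That matches 6 of the 7, leaving 1 unmatched; no matching can do better.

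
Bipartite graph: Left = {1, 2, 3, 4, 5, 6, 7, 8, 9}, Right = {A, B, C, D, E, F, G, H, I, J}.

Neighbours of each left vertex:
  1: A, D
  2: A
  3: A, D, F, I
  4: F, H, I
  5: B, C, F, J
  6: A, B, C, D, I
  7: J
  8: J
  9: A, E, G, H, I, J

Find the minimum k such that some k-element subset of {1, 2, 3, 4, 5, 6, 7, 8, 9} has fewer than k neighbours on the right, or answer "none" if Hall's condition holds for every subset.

Take S = {7, 8}. Its neighbourhood is {J}, so |N(S)| = 1 < |S| = 2.
No single vertex violates Hall's condition since each has at least one neighbour, so 2 is the minimum.

2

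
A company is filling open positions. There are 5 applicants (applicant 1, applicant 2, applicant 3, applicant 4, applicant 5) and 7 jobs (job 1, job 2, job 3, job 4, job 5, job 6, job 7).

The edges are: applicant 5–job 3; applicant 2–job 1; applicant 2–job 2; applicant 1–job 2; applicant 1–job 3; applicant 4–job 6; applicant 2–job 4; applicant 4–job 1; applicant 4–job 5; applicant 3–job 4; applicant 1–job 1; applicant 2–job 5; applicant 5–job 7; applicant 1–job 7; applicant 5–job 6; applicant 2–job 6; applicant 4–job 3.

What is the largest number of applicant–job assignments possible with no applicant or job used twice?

One maximum matching: applicant 1-job 2, applicant 2-job 5, applicant 3-job 4, applicant 4-job 1, applicant 5-job 3.
This saturates every applicant, so 5 is the maximum.

5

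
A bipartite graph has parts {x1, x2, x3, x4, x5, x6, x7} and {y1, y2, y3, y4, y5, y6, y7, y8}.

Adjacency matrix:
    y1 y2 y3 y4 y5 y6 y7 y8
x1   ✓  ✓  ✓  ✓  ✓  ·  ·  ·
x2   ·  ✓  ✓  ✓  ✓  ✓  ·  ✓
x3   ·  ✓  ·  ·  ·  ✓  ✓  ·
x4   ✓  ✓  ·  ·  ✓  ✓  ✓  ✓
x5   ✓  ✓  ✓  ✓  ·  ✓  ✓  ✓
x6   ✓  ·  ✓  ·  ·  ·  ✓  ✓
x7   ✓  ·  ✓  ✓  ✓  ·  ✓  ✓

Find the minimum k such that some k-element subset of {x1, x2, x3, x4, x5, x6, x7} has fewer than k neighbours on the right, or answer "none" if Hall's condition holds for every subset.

A matching saturating every left vertex exists, for instance x1→y3, x2→y4, x3→y2, x4→y5, x5→y6, x6→y1, x7→y7.
By Hall's marriage theorem, this means |N(S)| ≥ |S| for every subset S, so no violating subset exists.

none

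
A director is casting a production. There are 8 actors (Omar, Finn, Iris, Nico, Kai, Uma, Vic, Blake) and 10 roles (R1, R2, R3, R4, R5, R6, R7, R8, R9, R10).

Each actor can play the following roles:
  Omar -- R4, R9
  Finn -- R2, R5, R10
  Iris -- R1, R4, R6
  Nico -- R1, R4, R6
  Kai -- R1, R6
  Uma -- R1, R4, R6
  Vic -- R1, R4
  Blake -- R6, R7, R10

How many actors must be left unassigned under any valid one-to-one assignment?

2

One maximum matching: Omar-R9, Finn-R5, Iris-R4, Nico-R1, Kai-R6, Blake-R7.
The set {Iris, Nico, Kai, Uma, Vic} has only 3 neighbours ({R1, R4, R6}), so by Hall's theorem at most 6 of the 8 actors can be matched.
That matches 6 of the 8, leaving 2 unmatched; no matching can do better.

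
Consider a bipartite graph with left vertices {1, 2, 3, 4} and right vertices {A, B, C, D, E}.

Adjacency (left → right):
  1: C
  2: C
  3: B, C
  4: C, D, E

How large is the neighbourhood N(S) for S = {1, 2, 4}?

3

The union of neighbours of {1, 2, 4} is {C, D, E}, which has 3 elements.
Since |N(S)| = 3 ≥ |S| = 3, Hall's condition holds for this subset.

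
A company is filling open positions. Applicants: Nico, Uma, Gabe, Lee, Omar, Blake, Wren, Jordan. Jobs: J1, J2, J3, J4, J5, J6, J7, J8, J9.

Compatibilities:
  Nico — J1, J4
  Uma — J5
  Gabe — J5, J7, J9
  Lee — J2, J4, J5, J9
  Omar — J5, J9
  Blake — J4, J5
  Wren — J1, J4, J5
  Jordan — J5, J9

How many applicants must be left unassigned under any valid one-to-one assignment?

For example, pair Nico–J1, Uma–J5, Gabe–J7, Lee–J2, Omar–J9, Blake–J4.
The set {Nico, Uma, Omar, Blake, Wren, Jordan} has only 4 neighbours ({J1, J4, J5, J9}), so by Hall's theorem at most 6 of the 8 applicants can be matched.
That matches 6 of the 8, leaving 2 unmatched; no matching can do better.

2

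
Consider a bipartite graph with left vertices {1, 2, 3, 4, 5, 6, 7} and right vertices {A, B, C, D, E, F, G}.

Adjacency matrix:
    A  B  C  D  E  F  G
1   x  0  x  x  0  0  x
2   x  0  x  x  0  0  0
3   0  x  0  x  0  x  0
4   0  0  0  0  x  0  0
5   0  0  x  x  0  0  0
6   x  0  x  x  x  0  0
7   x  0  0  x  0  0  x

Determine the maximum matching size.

One maximum matching: 1–G, 2–A, 3–B, 4–E, 5–D, 6–C.
The set {1, 2, 4, 5, 6, 7} has only 5 neighbours ({A, C, D, E, G}), so by Hall's theorem at most 6 of the 7 left vertices can be matched.

6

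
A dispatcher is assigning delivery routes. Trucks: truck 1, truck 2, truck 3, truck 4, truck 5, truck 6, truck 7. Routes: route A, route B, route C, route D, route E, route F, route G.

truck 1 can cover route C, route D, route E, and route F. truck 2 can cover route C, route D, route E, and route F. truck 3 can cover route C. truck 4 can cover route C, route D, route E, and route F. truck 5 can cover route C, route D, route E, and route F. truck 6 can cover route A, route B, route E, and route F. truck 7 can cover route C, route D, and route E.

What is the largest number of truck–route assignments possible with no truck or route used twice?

A valid assignment of size 5: truck 1–route D, truck 2–route F, truck 3–route C, truck 4–route E, truck 6–route B.
The set {truck 1, truck 2, truck 3, truck 4, truck 5, truck 7} has only 4 neighbours ({route C, route D, route E, route F}), so by Hall's theorem at most 5 of the 7 trucks can be matched.

5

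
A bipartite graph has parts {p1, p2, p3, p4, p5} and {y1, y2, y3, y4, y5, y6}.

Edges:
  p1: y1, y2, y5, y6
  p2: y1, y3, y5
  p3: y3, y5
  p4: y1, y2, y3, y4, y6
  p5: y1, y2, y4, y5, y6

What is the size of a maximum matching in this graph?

A valid assignment of size 5: p1–y2, p2–y1, p3–y3, p4–y4, p5–y6.
This saturates every left vertex, so 5 is the maximum.

5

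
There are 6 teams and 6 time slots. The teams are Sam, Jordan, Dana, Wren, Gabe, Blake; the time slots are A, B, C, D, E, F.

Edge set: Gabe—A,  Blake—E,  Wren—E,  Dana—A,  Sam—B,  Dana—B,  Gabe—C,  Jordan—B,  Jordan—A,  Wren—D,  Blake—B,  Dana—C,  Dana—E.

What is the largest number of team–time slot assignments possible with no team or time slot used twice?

For example, pair Sam→B, Jordan→A, Dana→E, Wren→D, Gabe→C.
The set {Sam, Jordan, Dana, Gabe, Blake} has only 4 neighbours ({A, B, C, E}), so by Hall's theorem at most 5 of the 6 teams can be matched.

5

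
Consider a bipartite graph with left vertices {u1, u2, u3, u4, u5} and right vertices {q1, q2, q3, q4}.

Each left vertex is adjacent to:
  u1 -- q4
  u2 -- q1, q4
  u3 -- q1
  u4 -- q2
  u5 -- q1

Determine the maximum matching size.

3

For example, pair u1–q4, u2–q1, u4–q2.
The set {u1, u2, u3, u5} has only 2 neighbours ({q1, q4}), so by Hall's theorem at most 3 of the 5 left vertices can be matched.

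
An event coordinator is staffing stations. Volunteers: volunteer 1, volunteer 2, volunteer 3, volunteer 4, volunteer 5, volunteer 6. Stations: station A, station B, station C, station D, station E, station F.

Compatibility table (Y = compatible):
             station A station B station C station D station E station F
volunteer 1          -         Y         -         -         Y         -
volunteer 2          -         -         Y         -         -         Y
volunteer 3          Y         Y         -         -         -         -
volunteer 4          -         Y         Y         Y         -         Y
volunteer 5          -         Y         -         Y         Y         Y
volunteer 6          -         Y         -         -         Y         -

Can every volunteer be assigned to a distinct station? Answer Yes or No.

Yes

For example, pair volunteer 1→station E, volunteer 2→station F, volunteer 3→station A, volunteer 4→station C, volunteer 5→station D, volunteer 6→station B.
All 6 volunteers are covered.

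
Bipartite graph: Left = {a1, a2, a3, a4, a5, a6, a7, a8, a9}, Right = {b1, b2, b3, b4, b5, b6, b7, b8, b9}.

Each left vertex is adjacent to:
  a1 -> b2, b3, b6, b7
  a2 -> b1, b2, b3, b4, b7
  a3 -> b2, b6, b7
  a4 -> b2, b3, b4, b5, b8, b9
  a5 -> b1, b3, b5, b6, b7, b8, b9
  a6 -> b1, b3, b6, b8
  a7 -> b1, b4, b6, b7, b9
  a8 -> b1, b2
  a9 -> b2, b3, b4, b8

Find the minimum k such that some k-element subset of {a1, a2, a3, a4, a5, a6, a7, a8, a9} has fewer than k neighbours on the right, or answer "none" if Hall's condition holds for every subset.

A matching saturating every left vertex exists, for instance a1→b6, a2→b4, a3→b7, a4→b9, a5→b5, a6→b8, a7→b1, a8→b2, a9→b3.
By Hall's marriage theorem, this means |N(S)| ≥ |S| for every subset S, so no violating subset exists.

none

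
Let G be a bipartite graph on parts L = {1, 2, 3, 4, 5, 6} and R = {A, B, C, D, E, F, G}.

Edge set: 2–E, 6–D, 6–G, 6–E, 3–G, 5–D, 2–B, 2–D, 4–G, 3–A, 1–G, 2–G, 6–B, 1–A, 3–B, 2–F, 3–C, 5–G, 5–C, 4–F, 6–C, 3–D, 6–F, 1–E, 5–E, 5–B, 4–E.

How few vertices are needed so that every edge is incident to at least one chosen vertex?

The 6 edges 1–A, 2–B, 3–D, 4–F, 5–E, 6–G form a matching, so any vertex cover needs at least 6 vertices (one per matched edge).
Conversely {1, 2, 3, 4, 5, 6} meets every edge and has exactly 6 vertices, so 6 is optimal.

6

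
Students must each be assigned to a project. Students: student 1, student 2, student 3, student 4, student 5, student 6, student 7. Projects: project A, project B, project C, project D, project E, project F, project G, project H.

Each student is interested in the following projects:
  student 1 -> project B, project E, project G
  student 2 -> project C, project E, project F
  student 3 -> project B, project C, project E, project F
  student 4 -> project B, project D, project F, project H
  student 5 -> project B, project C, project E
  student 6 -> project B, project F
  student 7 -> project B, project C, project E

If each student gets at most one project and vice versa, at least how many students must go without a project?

1

One maximum matching: student 1–project G, student 2–project F, student 3–project C, student 4–project H, student 5–project E, student 6–project B.
The set {student 2, student 3, student 5, student 6, student 7} has only 4 neighbours ({project B, project C, project E, project F}), so by Hall's theorem at most 6 of the 7 students can be matched.
That matches 6 of the 7, leaving 1 unmatched; no matching can do better.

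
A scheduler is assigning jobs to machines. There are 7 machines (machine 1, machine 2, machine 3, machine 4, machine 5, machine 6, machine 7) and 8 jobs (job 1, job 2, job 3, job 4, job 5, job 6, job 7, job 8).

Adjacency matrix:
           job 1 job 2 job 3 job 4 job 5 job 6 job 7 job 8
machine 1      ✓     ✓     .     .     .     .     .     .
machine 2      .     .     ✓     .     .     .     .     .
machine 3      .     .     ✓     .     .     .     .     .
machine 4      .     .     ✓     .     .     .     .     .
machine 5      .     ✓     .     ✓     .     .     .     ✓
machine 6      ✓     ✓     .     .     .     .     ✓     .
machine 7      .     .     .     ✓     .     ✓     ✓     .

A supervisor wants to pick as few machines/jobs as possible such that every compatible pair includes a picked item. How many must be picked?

A maximum matching has 5 edges (e.g. machine 1–job 1, machine 2–job 3, machine 5–job 4, machine 6–job 2, machine 7–job 6).
By König's theorem the minimum vertex cover has the same size. One such cover is {machine 1, machine 5, machine 6, machine 7, job 3}.

5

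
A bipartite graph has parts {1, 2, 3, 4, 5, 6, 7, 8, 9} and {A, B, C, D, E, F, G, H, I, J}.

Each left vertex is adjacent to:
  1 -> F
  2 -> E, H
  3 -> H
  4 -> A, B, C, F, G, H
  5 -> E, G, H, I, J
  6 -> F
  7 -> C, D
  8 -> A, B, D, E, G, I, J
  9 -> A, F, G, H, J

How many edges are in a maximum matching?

8

A valid assignment of size 8: 1→F, 2→E, 3→H, 4→A, 5→I, 7→C, 8→G, 9→J.
The set {1, 6} has only 1 neighbour ({F}), so by Hall's theorem at most 8 of the 9 left vertices can be matched.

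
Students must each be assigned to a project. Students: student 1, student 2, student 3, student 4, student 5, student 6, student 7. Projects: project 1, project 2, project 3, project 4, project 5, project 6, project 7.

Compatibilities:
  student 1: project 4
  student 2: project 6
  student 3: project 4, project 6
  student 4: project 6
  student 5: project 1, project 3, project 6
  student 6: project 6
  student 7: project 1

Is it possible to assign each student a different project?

The set {student 1, student 2, student 3, student 4, student 6} has only 2 neighbours ({project 4, project 6}), so by Hall's theorem at most 4 of the 7 students can be matched.
Hence no matching covers every student.

No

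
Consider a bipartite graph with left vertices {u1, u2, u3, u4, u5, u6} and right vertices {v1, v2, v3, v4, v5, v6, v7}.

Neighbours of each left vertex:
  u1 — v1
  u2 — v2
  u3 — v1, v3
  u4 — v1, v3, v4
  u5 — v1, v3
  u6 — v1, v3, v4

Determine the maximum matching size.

4

For example, pair u1–v1, u2–v2, u3–v3, u4–v4.
The set {u1, u3, u4, u5, u6} has only 3 neighbours ({v1, v3, v4}), so by Hall's theorem at most 4 of the 6 left vertices can be matched.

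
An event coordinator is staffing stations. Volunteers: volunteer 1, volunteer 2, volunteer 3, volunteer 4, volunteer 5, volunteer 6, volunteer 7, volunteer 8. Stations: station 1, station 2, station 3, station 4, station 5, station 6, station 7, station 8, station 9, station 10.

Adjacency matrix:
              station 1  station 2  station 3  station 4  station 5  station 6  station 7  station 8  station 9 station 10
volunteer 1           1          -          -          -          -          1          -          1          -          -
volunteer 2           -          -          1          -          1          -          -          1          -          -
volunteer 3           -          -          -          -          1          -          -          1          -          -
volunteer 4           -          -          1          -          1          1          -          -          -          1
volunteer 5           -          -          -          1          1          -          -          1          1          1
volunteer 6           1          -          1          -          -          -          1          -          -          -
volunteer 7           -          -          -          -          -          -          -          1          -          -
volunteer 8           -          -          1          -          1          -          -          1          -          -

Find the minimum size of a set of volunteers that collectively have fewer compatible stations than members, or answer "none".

Take S = {volunteer 2, volunteer 3, volunteer 7, volunteer 8}. Its neighbourhood is {station 3, station 5, station 8}, so |N(S)| = 3 < |S| = 4.
Every subset of size less than 4 has at least as many neighbours as members, so 4 is the minimum.

4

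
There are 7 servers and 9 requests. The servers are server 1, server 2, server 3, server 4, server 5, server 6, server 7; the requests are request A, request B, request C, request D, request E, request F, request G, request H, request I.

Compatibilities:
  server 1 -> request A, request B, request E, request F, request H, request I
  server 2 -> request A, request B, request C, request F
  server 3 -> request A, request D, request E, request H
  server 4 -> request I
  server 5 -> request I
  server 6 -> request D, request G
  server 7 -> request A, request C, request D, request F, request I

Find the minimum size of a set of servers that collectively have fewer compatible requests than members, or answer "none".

2

Take S = {server 4, server 5}. Its neighbourhood is {request I}, so |N(S)| = 1 < |S| = 2.
No single vertex violates Hall's condition since each has at least one neighbour, so 2 is the minimum.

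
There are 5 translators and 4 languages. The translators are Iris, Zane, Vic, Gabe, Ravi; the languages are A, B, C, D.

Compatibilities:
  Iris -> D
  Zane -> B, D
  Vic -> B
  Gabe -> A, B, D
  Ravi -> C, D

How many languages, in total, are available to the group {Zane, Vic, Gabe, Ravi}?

The union of neighbours of {Zane, Vic, Gabe, Ravi} is {A, B, C, D}, which has 4 elements.
Since |N(S)| = 4 ≥ |S| = 4, Hall's condition holds for this subset.

4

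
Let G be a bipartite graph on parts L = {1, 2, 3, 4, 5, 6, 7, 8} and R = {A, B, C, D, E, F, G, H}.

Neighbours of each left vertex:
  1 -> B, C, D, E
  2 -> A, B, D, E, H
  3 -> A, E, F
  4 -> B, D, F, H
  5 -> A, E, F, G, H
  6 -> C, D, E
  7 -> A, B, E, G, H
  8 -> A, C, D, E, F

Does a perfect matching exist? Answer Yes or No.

Yes

One maximum matching: 1-C, 2-H, 3-F, 4-B, 5-G, 6-D, 7-E, 8-A.
Every left vertex is matched, so this is a perfect matching.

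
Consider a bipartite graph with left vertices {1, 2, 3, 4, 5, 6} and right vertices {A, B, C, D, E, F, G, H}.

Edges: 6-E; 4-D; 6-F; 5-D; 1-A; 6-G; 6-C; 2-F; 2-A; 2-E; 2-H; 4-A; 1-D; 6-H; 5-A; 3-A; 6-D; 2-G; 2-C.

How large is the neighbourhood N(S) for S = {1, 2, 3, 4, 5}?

7

The union of neighbours of {1, 2, 3, 4, 5} is {A, C, D, E, F, G, H}, which has 7 elements.
Since |N(S)| = 7 ≥ |S| = 5, Hall's condition holds for this subset.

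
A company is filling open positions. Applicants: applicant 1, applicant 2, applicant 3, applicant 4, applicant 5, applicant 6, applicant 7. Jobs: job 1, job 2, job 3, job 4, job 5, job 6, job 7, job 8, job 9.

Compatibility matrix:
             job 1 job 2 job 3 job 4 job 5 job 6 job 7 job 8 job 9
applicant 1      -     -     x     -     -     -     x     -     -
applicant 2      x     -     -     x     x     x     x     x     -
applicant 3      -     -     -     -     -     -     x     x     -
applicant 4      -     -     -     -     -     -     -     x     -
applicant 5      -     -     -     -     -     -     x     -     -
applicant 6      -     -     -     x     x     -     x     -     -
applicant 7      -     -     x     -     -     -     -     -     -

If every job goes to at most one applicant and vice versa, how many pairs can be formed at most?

A valid assignment of size 5: applicant 1-job 3, applicant 2-job 5, applicant 3-job 7, applicant 4-job 8, applicant 6-job 4.
The set {applicant 1, applicant 3, applicant 4, applicant 5, applicant 7} has only 3 neighbours ({job 3, job 7, job 8}), so by Hall's theorem at most 5 of the 7 applicants can be matched.

5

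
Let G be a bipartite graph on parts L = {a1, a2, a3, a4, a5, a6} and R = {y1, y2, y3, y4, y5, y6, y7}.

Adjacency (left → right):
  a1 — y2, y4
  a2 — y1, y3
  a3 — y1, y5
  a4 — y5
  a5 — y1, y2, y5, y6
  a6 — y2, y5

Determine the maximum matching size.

A valid assignment of size 6: a1-y4, a2-y3, a3-y1, a4-y5, a5-y6, a6-y2.
All 6 left vertices are matched, so no larger matching exists.

6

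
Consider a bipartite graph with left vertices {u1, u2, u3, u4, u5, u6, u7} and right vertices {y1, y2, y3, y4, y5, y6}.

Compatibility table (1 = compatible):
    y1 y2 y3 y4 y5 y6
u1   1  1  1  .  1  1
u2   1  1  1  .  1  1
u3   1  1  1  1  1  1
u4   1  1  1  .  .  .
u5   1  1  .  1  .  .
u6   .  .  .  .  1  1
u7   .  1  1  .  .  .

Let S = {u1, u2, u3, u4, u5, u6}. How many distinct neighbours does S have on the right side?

6

The union of neighbours of {u1, u2, u3, u4, u5, u6} is {y1, y2, y3, y4, y5, y6}, which has 6 elements.
Since |N(S)| = 6 ≥ |S| = 6, Hall's condition holds for this subset.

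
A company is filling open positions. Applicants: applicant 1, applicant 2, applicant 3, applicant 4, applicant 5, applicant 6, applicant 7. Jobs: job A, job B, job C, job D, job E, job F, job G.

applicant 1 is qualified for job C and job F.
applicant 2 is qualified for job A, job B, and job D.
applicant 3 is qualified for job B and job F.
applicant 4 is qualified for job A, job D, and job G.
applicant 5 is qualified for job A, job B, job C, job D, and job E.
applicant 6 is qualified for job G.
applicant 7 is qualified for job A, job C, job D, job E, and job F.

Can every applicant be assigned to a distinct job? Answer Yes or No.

A valid assignment of size 7: applicant 1–job C, applicant 2–job D, applicant 3–job B, applicant 4–job A, applicant 5–job E, applicant 6–job G, applicant 7–job F.
Every applicant is matched, so this is a perfect matching.

Yes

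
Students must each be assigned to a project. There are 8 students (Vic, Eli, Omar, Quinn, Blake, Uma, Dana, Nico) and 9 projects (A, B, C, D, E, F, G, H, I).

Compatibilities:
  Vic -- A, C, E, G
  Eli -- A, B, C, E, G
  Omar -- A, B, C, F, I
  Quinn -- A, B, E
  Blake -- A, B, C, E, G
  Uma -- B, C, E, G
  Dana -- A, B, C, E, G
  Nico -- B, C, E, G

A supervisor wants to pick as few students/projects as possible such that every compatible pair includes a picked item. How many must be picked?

6

{Omar, A, B, C, E, G} is a vertex cover of size 6: every edge has an endpoint in this set.
No smaller cover exists because Vic–C, Eli–A, Omar–F, Quinn–E, Blake–G, Uma–B is a matching of size 6, and a cover must include an endpoint of each of these disjoint edges (König's theorem).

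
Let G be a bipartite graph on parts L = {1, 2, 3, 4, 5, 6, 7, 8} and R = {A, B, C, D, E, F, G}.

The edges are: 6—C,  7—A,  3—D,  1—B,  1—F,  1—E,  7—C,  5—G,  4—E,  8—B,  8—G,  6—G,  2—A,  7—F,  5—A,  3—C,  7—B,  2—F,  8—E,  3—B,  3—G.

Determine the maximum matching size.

7

One maximum matching: 1-F, 2-A, 3-D, 4-E, 5-G, 6-C, 7-B.
The set {1, 2, 4, 5, 6, 7, 8} has only 6 neighbours ({A, B, C, E, F, G}), so by Hall's theorem at most 7 of the 8 left vertices can be matched.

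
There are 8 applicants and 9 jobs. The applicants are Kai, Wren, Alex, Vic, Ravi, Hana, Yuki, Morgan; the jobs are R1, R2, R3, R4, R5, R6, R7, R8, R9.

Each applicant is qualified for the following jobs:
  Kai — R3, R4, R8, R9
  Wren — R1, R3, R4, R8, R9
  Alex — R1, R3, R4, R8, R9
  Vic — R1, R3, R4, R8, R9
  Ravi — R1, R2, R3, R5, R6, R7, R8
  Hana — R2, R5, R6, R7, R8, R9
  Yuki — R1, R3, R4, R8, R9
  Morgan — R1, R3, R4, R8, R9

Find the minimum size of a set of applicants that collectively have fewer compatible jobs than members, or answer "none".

6

Take S = {Kai, Wren, Alex, Vic, Yuki, Morgan}. Its neighbourhood is {R1, R3, R4, R8, R9}, so |N(S)| = 5 < |S| = 6.
Every subset of size less than 6 has at least as many neighbours as members, so 6 is the minimum.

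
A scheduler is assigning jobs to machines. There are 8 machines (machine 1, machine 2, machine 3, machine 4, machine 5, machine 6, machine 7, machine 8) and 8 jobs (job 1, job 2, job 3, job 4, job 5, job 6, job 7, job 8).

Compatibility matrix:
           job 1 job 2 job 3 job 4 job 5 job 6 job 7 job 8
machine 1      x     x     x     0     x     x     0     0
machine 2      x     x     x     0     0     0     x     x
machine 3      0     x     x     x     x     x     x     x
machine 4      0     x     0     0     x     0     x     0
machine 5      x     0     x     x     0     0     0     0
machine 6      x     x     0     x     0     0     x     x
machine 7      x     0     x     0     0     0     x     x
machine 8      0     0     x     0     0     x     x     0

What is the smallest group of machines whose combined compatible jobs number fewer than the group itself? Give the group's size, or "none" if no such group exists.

A matching saturating every machine exists, for instance machine 1→job 6, machine 2→job 8, machine 3→job 5, machine 4→job 2, machine 5→job 4, machine 6→job 7, machine 7→job 1, machine 8→job 3.
By Hall's marriage theorem, this means |N(S)| ≥ |S| for every subset S, so no violating subset exists.

none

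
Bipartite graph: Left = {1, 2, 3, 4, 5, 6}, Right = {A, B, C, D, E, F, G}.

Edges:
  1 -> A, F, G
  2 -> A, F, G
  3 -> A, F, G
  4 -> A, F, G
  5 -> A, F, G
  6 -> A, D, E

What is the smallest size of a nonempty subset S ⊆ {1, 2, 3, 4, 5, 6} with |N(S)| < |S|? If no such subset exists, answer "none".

4

Take S = {1, 2, 3, 4}. Its neighbourhood is {A, F, G}, so |N(S)| = 3 < |S| = 4.
Every subset of size less than 4 has at least as many neighbours as members, so 4 is the minimum.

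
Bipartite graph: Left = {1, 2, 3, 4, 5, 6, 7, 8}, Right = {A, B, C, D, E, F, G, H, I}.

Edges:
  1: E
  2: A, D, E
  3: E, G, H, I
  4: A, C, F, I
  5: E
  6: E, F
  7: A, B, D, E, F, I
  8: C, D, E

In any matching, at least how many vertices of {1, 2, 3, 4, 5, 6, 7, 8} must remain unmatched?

1

For example, pair 1→E, 2→D, 3→G, 4→I, 6→F, 7→A, 8→C.
The set {1, 5} has only 1 neighbour ({E}), so by Hall's theorem at most 7 of the 8 left vertices can be matched.
That matches 7 of the 8, leaving 1 unmatched; no matching can do better.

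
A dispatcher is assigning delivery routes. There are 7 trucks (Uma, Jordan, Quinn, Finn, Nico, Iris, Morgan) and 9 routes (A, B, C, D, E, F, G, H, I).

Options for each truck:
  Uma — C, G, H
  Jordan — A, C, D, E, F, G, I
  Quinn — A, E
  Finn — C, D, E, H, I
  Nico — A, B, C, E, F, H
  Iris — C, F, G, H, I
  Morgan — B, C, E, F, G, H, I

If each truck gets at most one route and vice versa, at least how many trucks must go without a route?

0

For example, pair Uma→C, Jordan→F, Quinn→E, Finn→D, Nico→A, Iris→H, Morgan→G.
This saturates every truck, so 7 is the maximum.
That matches 7 of the 7, leaving 0 unmatched; no matching can do better.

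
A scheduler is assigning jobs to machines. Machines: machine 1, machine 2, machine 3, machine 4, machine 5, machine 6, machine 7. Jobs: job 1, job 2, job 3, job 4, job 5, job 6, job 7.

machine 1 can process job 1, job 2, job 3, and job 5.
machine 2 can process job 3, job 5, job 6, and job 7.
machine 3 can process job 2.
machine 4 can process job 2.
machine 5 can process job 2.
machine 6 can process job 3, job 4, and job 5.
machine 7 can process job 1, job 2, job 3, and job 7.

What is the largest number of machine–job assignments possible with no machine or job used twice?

5

A valid assignment of size 5: machine 1→job 5, machine 2→job 6, machine 3→job 2, machine 6→job 3, machine 7→job 1.
The set {machine 3, machine 4, machine 5} has only 1 neighbour ({job 2}), so by Hall's theorem at most 5 of the 7 machines can be matched.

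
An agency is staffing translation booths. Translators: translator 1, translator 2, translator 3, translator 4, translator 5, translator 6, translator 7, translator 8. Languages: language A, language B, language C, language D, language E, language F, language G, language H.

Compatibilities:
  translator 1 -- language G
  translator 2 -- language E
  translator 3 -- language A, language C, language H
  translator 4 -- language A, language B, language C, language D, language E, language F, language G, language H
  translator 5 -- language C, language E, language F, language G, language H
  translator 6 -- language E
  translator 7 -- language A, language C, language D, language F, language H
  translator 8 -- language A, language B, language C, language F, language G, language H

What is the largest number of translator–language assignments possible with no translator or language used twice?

A valid assignment of size 7: translator 1–language G, translator 2–language E, translator 3–language A, translator 4–language B, translator 5–language C, translator 7–language D, translator 8–language F.
The set {translator 2, translator 6} has only 1 neighbour ({language E}), so by Hall's theorem at most 7 of the 8 translators can be matched.

7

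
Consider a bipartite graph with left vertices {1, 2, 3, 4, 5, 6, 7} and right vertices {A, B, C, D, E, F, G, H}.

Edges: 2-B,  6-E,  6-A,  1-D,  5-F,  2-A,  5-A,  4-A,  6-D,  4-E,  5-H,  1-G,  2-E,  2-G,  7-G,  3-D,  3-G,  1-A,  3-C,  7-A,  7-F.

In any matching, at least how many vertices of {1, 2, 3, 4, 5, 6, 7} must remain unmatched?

One maximum matching: 1→D, 2→B, 3→G, 4→A, 5→H, 6→E, 7→F.
This saturates every left vertex, so 7 is the maximum.
That matches 7 of the 7, leaving 0 unmatched; no matching can do better.

0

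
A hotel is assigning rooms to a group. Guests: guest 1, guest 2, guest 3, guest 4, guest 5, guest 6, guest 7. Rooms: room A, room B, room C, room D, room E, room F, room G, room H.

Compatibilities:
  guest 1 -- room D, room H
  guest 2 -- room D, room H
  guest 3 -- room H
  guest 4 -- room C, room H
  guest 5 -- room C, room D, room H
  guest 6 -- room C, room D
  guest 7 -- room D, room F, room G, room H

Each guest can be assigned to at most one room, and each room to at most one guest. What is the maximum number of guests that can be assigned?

One maximum matching: guest 1–room D, guest 2–room H, guest 4–room C, guest 7–room G.
The set {guest 1, guest 2, guest 3, guest 4, guest 5, guest 6} has only 3 neighbours ({room C, room D, room H}), so by Hall's theorem at most 4 of the 7 guests can be matched.

4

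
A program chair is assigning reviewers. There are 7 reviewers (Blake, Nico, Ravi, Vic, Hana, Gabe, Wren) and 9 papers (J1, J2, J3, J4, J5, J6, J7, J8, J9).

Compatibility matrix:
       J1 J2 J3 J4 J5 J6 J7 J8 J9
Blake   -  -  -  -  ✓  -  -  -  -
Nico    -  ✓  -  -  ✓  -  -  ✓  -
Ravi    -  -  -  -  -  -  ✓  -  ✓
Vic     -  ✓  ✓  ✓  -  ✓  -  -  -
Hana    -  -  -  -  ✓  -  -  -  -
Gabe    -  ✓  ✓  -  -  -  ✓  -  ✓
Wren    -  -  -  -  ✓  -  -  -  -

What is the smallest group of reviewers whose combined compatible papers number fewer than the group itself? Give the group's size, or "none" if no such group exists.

Take S = {Blake, Hana}. Its neighbourhood is {J5}, so |N(S)| = 1 < |S| = 2.
No single vertex violates Hall's condition since each has at least one neighbour, so 2 is the minimum.

2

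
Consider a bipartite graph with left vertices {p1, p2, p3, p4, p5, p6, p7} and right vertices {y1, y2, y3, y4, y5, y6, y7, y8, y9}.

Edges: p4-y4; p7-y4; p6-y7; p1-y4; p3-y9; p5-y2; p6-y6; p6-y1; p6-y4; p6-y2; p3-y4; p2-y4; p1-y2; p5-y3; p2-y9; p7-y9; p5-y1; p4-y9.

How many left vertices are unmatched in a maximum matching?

For example, pair p1-y2, p2-y9, p3-y4, p5-y3, p6-y7.
The set {p2, p3, p4, p7} has only 2 neighbours ({y4, y9}), so by Hall's theorem at most 5 of the 7 left vertices can be matched.
That matches 5 of the 7, leaving 2 unmatched; no matching can do better.

2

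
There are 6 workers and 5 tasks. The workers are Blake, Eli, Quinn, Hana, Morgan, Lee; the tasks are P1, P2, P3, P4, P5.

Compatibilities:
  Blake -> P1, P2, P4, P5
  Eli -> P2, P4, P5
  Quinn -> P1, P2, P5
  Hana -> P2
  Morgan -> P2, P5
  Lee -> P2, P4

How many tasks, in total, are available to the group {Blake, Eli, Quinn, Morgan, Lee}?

The union of neighbours of {Blake, Eli, Quinn, Morgan, Lee} is {P1, P2, P4, P5}, which has 4 elements.
Since |N(S)| = 4 < |S| = 5, Hall's condition fails for this subset.

4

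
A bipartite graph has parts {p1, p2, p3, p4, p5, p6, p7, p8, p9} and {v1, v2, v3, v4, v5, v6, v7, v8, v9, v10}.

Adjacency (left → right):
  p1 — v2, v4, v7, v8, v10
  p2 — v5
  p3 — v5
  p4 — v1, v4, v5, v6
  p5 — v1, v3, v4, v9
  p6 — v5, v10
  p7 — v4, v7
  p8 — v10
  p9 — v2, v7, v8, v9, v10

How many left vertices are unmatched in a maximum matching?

For example, pair p1→v4, p2→v5, p4→v6, p5→v1, p6→v10, p7→v7, p9→v2.
The set {p2, p3, p6, p8} has only 2 neighbours ({v10, v5}), so by Hall's theorem at most 7 of the 9 left vertices can be matched.
That matches 7 of the 9, leaving 2 unmatched; no matching can do better.

2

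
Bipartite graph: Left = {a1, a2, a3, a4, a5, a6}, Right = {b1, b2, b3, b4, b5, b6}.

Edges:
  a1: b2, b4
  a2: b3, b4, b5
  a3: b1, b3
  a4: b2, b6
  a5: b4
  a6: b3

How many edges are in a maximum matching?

For example, pair a1→b2, a2→b5, a3→b1, a4→b6, a5→b4, a6→b3.
All 6 left vertices are matched, so no larger matching exists.

6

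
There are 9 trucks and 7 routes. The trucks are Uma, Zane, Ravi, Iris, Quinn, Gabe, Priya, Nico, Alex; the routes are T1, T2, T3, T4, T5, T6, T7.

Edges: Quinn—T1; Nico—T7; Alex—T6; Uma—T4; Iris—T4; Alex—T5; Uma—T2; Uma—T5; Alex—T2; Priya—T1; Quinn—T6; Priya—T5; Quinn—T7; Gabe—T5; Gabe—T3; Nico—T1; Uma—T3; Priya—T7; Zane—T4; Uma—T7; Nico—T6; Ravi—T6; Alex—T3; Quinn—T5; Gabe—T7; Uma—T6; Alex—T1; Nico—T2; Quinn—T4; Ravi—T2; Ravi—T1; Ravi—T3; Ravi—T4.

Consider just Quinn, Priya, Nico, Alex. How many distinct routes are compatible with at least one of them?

7

The union of neighbours of {Quinn, Priya, Nico, Alex} is {T1, T2, T3, T4, T5, T6, T7}, which has 7 elements.
Since |N(S)| = 7 ≥ |S| = 4, Hall's condition holds for this subset.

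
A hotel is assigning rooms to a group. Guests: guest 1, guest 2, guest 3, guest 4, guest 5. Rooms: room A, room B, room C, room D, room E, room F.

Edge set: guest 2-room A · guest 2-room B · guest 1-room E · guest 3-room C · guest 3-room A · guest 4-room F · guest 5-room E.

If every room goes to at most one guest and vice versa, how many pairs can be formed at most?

One maximum matching: guest 1→room E, guest 2→room B, guest 3→room C, guest 4→room F.
The set {guest 1, guest 5} has only 1 neighbour ({room E}), so by Hall's theorem at most 4 of the 5 guests can be matched.

4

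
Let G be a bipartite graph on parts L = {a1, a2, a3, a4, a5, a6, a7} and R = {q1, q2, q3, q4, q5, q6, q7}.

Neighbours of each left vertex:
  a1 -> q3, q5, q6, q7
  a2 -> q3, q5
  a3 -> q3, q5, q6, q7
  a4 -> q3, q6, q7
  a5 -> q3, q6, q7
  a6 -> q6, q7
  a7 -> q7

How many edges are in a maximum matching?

4

A valid assignment of size 4: a1-q5, a2-q3, a3-q7, a4-q6.
The set {a1, a2, a3, a4, a5, a6, a7} has only 4 neighbours ({q3, q5, q6, q7}), so by Hall's theorem at most 4 of the 7 left vertices can be matched.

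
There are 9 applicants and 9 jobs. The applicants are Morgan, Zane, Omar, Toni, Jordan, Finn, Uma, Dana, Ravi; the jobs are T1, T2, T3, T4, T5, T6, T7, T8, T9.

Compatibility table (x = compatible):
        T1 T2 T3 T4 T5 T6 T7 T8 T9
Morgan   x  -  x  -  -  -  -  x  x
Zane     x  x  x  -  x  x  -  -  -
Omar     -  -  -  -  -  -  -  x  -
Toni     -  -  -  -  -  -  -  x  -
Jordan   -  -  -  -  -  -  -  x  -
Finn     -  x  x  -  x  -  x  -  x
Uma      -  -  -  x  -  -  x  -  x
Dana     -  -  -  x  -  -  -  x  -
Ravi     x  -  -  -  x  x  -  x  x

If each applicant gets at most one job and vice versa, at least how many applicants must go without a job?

2

For example, pair Morgan→T1, Zane→T3, Omar→T8, Finn→T7, Uma→T9, Dana→T4, Ravi→T5.
The set {Omar, Toni, Jordan} has only 1 neighbour ({T8}), so by Hall's theorem at most 7 of the 9 applicants can be matched.
That matches 7 of the 9, leaving 2 unmatched; no matching can do better.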